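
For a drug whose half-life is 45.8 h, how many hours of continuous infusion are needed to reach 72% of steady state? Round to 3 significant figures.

k = ln 2 / 45.8 = 0.01513 h⁻¹
f = 1 − e^(−kt)  ⇒  t = −ln(1 − f) / k
t = −ln(1 − 0.72) / 0.01513 = 1.273 / 0.01513 ≈ 84.1 hours

84.1 hours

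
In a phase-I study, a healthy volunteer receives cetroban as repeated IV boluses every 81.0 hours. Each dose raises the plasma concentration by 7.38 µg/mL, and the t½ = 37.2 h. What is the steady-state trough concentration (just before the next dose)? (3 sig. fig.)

k = ln 2 / 37.2 = 0.01863 h⁻¹
Fraction remaining after one interval: e^(−kτ) = e^(−0.01863 × 81.0) = 0.2211
R = 1 / (1 − 0.2211) = 1.284
Css,max = 7.38 × 1.284 = 9.475 µg/mL
Css,min = Css,max × e^(−kτ) = 9.475 × 0.2211 ≈ 2.09 µg/mL

2.09 µg/mL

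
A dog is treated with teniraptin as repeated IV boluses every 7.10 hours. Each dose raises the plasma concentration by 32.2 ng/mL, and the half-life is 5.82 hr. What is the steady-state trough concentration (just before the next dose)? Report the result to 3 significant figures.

24.2 ng/mL

k = ln 2 / 5.82 = 0.1191 hr⁻¹
Fraction remaining after one interval: e^(−kτ) = e^(−0.1191 × 7.10) = 0.4293
R = 1 / (1 − 0.4293) = 1.752
Css,max = 32.2 × 1.752 = 56.42 ng/mL
Css,min = Css,max × e^(−kτ) = 56.42 × 0.4293 ≈ 24.2 ng/mL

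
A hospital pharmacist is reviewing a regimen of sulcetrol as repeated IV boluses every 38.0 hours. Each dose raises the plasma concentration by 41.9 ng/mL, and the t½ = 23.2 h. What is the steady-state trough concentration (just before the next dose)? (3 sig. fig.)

k = ln 2 / 23.2 = 0.02988 h⁻¹
Fraction remaining after one interval: e^(−kτ) = e^(−0.02988 × 38.0) = 0.3213
R = 1 / (1 − 0.3213) = 1.473
Css,max = 41.9 × 1.473 = 61.74 ng/mL
Css,min = Css,max × e^(−kτ) = 61.74 × 0.3213 ≈ 19.8 ng/mL

19.8 ng/mL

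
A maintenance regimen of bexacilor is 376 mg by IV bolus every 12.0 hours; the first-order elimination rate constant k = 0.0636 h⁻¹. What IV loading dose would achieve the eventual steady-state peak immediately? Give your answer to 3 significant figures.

Accumulation ratio R = 1 / (1 − e^(−kτ)) = 1 / (1 − e^(−0.06360×12.0)) = 1 / (1 − 0.4662) = 1.873
Loading dose = maintenance dose × R = 376 × 1.873 ≈ 704 mg

704 mg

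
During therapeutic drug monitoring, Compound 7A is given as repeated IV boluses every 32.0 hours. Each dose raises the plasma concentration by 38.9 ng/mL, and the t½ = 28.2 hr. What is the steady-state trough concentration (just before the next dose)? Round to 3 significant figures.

k = ln 2 / 28.2 = 0.02458 hr⁻¹
Fraction remaining after one interval: e^(−kτ) = e^(−0.02458 × 32.0) = 0.4554
R = 1 / (1 − 0.4554) = 1.836
Css,max = 38.9 × 1.836 = 71.43 ng/mL
Css,min = Css,max × e^(−kτ) = 71.43 × 0.4554 ≈ 32.5 ng/mL

32.5 ng/mL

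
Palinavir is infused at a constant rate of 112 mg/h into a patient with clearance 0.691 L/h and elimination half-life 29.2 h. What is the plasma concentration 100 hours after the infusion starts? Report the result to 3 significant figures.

147 µg/mL

Css = rate / CL = 112 / 0.691 = 162.1 µg/mL
k = ln 2 / 29.2 = 0.02374 h⁻¹
C(t) = Css (1 − e^(−kt)) = 162.1 × (1 − e^(−2.374)) = 162.1 × 0.9069 ≈ 147 µg/mL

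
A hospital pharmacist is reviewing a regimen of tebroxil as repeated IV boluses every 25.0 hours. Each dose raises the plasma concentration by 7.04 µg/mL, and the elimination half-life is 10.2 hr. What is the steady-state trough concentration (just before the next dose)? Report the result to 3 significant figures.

k = ln 2 / 10.2 = 0.06796 hr⁻¹
Fraction remaining after one interval: e^(−kτ) = e^(−0.06796 × 25.0) = 0.1829
R = 1 / (1 − 0.1829) = 1.224
Css,max = 7.04 × 1.224 = 8.616 µg/mL
Css,min = Css,max × e^(−kτ) = 8.616 × 0.1829 ≈ 1.58 µg/mL

1.58 µg/mL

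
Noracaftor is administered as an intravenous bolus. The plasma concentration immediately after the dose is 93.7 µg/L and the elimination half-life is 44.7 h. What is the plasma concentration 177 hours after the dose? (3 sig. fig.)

6.02 µg/L

k = ln 2 / 44.7 = 0.01551 h⁻¹
177 h is 3.960 half-lives, so C = 93.7 × (1/2)^3.960 = 93.7 × 0.06427 ≈ 6.02 µg/L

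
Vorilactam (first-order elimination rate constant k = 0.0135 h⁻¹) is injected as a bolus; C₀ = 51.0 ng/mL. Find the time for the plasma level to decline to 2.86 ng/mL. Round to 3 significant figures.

213 hours

C(t) = C₀ e^(−kt)  ⇒  t = ln(C₀/C) / k
t = ln(51.0/2.86) / 0.01350 = 2.881 / 0.01350 ≈ 213 hours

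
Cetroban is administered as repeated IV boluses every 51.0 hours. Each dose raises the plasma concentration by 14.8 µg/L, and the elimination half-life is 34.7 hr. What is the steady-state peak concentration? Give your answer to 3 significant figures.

k = ln 2 / 34.7 = 0.01998 hr⁻¹
Fraction remaining after one interval: e^(−kτ) = e^(−0.01998 × 51.0) = 0.3610
R = 1 / (1 − 0.3610) = 1.565
Css,max = 14.8 × 1.565 ≈ 23.2 µg/L

23.2 µg/L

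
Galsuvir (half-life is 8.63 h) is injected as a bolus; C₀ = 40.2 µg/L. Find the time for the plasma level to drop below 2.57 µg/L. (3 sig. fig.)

k = ln 2 / 8.63 = 0.08032 h⁻¹
C(t) = C₀ e^(−kt)  ⇒  t = ln(C₀/C) / k
t = ln(40.2/2.57) / 0.08032 = 2.750 / 0.08032 ≈ 34.2 hours

34.2 hours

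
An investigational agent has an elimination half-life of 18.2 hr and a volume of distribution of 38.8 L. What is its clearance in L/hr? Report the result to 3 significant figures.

1.48 L/hr

k = ln 2 / t½ = ln 2 / 18.2 = 0.03809 hr⁻¹
CL = k · V = 0.03809 × 38.8 ≈ 1.48 L/hr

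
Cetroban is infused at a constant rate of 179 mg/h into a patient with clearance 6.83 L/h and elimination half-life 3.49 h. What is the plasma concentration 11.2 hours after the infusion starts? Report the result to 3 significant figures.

23.4 µg/mL

Css = rate / CL = 179 / 6.83 = 26.21 µg/mL
k = ln 2 / 3.49 = 0.1986 h⁻¹
C(t) = Css (1 − e^(−kt)) = 26.21 × (1 − e^(−2.224)) = 26.21 × 0.8919 ≈ 23.4 µg/mL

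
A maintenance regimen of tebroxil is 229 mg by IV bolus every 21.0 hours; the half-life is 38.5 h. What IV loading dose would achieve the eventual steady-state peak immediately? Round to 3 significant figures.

k = ln 2 / 38.5 = 0.01800 h⁻¹
Accumulation ratio R = 1 / (1 − e^(−kτ)) = 1 / (1 − e^(−0.01800×21.0)) = 1 / (1 − 0.6852) = 3.176
Loading dose = maintenance dose × R = 229 × 3.176 ≈ 727 mg

727 mg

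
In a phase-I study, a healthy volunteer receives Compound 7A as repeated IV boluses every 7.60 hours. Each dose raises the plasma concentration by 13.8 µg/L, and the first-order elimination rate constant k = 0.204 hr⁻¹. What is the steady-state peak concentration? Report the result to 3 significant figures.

Fraction remaining after one interval: e^(−kτ) = e^(−0.2040 × 7.60) = 0.2122
R = 1 / (1 − 0.2122) = 1.269
Css,max = 13.8 × 1.269 ≈ 17.5 µg/L

17.5 µg/L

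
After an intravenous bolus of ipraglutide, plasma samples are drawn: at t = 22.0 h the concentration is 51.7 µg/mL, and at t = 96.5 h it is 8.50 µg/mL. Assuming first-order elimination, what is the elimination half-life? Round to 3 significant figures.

k = ln(C₁/C₂) / (t₂ − t₁) = ln(51.7/8.50) / (96.5 − 22.0)
  = 1.805 / 74.50 = 0.02423 h⁻¹
t½ = ln 2 / k = ln 2 / 0.02423 ≈ 28.6 hours

28.6 hours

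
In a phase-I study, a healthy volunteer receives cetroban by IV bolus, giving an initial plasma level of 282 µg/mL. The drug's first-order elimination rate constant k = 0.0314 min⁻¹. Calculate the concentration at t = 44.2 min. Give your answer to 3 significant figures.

70.4 µg/mL

C(t) = C₀ e^(−kt) = 282 × e^(−0.03140 × 44.2) = 282 × e^(−1.388) = 282 × 0.2496 ≈ 70.4 µg/mL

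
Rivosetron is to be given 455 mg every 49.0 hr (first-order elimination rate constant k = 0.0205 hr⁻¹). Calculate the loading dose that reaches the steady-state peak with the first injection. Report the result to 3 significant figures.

Accumulation ratio R = 1 / (1 − e^(−kτ)) = 1 / (1 − e^(−0.02050×49.0)) = 1 / (1 − 0.3662) = 1.578
Loading dose = maintenance dose × R = 455 × 1.578 ≈ 718 mg

718 mg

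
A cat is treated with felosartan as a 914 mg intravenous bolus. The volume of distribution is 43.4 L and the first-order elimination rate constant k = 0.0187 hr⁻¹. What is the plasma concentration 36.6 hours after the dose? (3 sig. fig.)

10.6 mg/L

C₀ = dose / V = 914 / 43.4 = 21.06 mg/L
C(t) = C₀ e^(−kt) = 21.06 × e^(−0.01870 × 36.6) = 21.06 × e^(−0.6844) = 21.06 × 0.5044 ≈ 10.6 mg/L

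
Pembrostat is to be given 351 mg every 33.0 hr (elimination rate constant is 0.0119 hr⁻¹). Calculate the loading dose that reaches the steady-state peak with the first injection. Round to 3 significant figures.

Accumulation ratio R = 1 / (1 − e^(−kτ)) = 1 / (1 − e^(−0.01190×33.0)) = 1 / (1 − 0.6752) = 3.079
Loading dose = maintenance dose × R = 351 × 3.079 ≈ 1080 mg

1080 mg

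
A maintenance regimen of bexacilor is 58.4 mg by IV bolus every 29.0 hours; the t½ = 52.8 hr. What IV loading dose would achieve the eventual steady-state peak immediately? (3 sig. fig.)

184 mg

k = ln 2 / 52.8 = 0.01313 hr⁻¹
Accumulation ratio R = 1 / (1 − e^(−kτ)) = 1 / (1 − e^(−0.01313×29.0)) = 1 / (1 − 0.6834) = 3.158
Loading dose = maintenance dose × R = 58.4 × 3.158 ≈ 184 mg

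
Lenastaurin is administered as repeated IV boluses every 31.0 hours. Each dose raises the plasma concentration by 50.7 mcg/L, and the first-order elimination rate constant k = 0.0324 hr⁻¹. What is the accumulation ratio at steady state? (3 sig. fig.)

Fraction remaining after one interval: e^(−kτ) = e^(−0.03240 × 31.0) = 0.3663
R = 1 / (1 − 0.3663) = 1 / 0.6337 ≈ 1.58

1.58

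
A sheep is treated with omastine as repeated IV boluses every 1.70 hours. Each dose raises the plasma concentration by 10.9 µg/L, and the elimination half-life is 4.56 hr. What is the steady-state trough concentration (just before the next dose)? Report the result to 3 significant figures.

37.0 µg/L

k = ln 2 / 4.56 = 0.1520 hr⁻¹
Fraction remaining after one interval: e^(−kτ) = e^(−0.1520 × 1.70) = 0.7723
R = 1 / (1 − 0.7723) = 4.391
Css,max = 10.9 × 4.391 = 47.87 µg/L
Css,min = Css,max × e^(−kτ) = 47.87 × 0.7723 ≈ 37.0 µg/L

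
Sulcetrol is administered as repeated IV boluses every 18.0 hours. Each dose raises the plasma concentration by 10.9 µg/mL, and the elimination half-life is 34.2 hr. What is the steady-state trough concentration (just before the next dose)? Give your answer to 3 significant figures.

24.8 µg/mL

k = ln 2 / 34.2 = 0.02027 hr⁻¹
Fraction remaining after one interval: e^(−kτ) = e^(−0.02027 × 18.0) = 0.6943
R = 1 / (1 − 0.6943) = 3.271
Css,max = 10.9 × 3.271 = 35.66 µg/mL
Css,min = Css,max × e^(−kτ) = 35.66 × 0.6943 ≈ 24.8 µg/mL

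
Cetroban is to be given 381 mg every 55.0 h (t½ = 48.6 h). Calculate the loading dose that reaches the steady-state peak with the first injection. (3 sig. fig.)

701 mg

k = ln 2 / 48.6 = 0.01426 h⁻¹
Accumulation ratio R = 1 / (1 − e^(−kτ)) = 1 / (1 − e^(−0.01426×55.0)) = 1 / (1 − 0.4564) = 1.840
Loading dose = maintenance dose × R = 381 × 1.840 ≈ 701 mg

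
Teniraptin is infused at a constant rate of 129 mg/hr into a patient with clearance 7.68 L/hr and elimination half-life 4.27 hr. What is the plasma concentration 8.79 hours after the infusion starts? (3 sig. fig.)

Css = rate / CL = 129 / 7.68 = 16.80 µg/mL
k = ln 2 / 4.27 = 0.1623 hr⁻¹
C(t) = Css (1 − e^(−kt)) = 16.80 × (1 − e^(−1.427)) = 16.80 × 0.7599 ≈ 12.8 µg/mL

12.8 µg/mL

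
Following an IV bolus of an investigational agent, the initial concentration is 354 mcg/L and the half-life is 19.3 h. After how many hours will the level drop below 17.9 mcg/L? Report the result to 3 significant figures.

k = ln 2 / 19.3 = 0.03591 h⁻¹
C(t) = C₀ e^(−kt)  ⇒  t = ln(C₀/C) / k
t = ln(354/17.9) / 0.03591 = 2.984 / 0.03591 ≈ 83.1 hours

83.1 hours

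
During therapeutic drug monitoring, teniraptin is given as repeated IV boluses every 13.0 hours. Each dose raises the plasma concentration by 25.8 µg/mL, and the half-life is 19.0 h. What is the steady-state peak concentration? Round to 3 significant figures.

k = ln 2 / 19.0 = 0.03648 h⁻¹
Fraction remaining after one interval: e^(−kτ) = e^(−0.03648 × 13.0) = 0.6223
R = 1 / (1 − 0.6223) = 2.648
Css,max = 25.8 × 2.648 ≈ 68.3 µg/mL

68.3 µg/mL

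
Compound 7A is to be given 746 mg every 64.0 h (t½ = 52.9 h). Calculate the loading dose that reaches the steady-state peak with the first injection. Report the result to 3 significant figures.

k = ln 2 / 52.9 = 0.01310 h⁻¹
Accumulation ratio R = 1 / (1 − e^(−kτ)) = 1 / (1 − e^(−0.01310×64.0)) = 1 / (1 − 0.4323) = 1.762
Loading dose = maintenance dose × R = 746 × 1.762 ≈ 1310 mg

1310 mg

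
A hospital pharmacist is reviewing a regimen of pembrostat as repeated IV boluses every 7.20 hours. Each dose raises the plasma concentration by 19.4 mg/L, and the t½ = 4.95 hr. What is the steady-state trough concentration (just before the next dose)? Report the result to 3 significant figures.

k = ln 2 / 4.95 = 0.1400 hr⁻¹
Fraction remaining after one interval: e^(−kτ) = e^(−0.1400 × 7.20) = 0.3649
R = 1 / (1 − 0.3649) = 1.574
Css,max = 19.4 × 1.574 = 30.54 mg/L
Css,min = Css,max × e^(−kτ) = 30.54 × 0.3649 ≈ 11.1 mg/L

11.1 mg/L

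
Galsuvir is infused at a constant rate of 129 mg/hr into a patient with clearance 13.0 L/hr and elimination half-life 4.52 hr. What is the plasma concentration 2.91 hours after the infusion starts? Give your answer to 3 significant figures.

Css = rate / CL = 129 / 13.0 = 9.923 mg/L
k = ln 2 / 4.52 = 0.1534 hr⁻¹
C(t) = Css (1 − e^(−kt)) = 9.923 × (1 − e^(−0.4463)) = 9.923 × 0.3600 ≈ 3.57 mg/L

3.57 mg/L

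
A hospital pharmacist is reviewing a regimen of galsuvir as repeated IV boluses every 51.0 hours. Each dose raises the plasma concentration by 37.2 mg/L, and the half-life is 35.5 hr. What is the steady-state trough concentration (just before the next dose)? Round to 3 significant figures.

21.8 mg/L

k = ln 2 / 35.5 = 0.01953 hr⁻¹
Fraction remaining after one interval: e^(−kτ) = e^(−0.01953 × 51.0) = 0.3694
R = 1 / (1 − 0.3694) = 1.586
Css,max = 37.2 × 1.586 = 58.99 mg/L
Css,min = Css,max × e^(−kτ) = 58.99 × 0.3694 ≈ 21.8 mg/L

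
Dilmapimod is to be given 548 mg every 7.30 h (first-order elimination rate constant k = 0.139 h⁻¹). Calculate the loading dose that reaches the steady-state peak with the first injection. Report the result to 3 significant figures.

Accumulation ratio R = 1 / (1 − e^(−kτ)) = 1 / (1 − e^(−0.1390×7.30)) = 1 / (1 − 0.3625) = 1.569
Loading dose = maintenance dose × R = 548 × 1.569 ≈ 860 mg

860 mg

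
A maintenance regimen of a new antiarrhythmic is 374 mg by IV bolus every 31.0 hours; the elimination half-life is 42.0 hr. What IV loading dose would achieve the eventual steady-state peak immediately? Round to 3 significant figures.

934 mg

k = ln 2 / 42.0 = 0.01650 hr⁻¹
Accumulation ratio R = 1 / (1 − e^(−kτ)) = 1 / (1 − e^(−0.01650×31.0)) = 1 / (1 − 0.5995) = 2.497
Loading dose = maintenance dose × R = 374 × 2.497 ≈ 934 mg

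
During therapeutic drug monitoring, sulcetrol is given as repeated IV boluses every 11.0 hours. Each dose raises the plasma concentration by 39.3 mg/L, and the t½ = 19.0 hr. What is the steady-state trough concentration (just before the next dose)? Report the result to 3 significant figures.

k = ln 2 / 19.0 = 0.03648 hr⁻¹
Fraction remaining after one interval: e^(−kτ) = e^(−0.03648 × 11.0) = 0.6695
R = 1 / (1 − 0.6695) = 3.025
Css,max = 39.3 × 3.025 = 118.9 mg/L
Css,min = Css,max × e^(−kτ) = 118.9 × 0.6695 ≈ 79.6 mg/L

79.6 mg/L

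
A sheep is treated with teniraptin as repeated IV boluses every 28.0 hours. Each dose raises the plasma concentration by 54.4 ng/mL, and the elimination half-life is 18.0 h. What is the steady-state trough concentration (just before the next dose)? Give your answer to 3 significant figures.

28.0 ng/mL

k = ln 2 / 18.0 = 0.03851 h⁻¹
Fraction remaining after one interval: e^(−kτ) = e^(−0.03851 × 28.0) = 0.3402
R = 1 / (1 − 0.3402) = 1.516
Css,max = 54.4 × 1.516 = 82.45 ng/mL
Css,min = Css,max × e^(−kτ) = 82.45 × 0.3402 ≈ 28.0 ng/mL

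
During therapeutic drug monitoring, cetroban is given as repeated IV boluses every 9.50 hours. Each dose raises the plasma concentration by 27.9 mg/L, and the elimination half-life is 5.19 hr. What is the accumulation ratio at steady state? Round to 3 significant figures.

1.39

k = ln 2 / 5.19 = 0.1336 hr⁻¹
Fraction remaining after one interval: e^(−kτ) = e^(−0.1336 × 9.50) = 0.2812
R = 1 / (1 − 0.2812) = 1 / 0.7188 ≈ 1.39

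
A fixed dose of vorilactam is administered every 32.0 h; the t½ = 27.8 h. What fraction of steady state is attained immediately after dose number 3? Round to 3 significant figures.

k = ln 2 / 27.8 = 0.02493 h⁻¹
f_n = 1 − e^(−nkτ) = 1 − e^(−3 × 0.02493 × 32.0) = 1 − e^(−2.394) = 1 − 0.09130 ≈ 0.909

0.909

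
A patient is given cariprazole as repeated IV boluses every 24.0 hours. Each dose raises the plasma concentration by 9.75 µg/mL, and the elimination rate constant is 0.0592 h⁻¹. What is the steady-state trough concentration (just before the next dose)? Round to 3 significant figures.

Fraction remaining after one interval: e^(−kτ) = e^(−0.05920 × 24.0) = 0.2415
R = 1 / (1 − 0.2415) = 1.318
Css,max = 9.75 × 1.318 = 12.85 µg/mL
Css,min = Css,max × e^(−kτ) = 12.85 × 0.2415 ≈ 3.10 µg/mL

3.10 µg/mL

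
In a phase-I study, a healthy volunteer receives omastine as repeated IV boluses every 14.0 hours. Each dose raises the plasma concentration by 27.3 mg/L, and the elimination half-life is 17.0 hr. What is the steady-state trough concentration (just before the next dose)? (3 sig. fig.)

35.5 mg/L

k = ln 2 / 17.0 = 0.04077 hr⁻¹
Fraction remaining after one interval: e^(−kτ) = e^(−0.04077 × 14.0) = 0.5651
R = 1 / (1 − 0.5651) = 2.299
Css,max = 27.3 × 2.299 = 62.77 mg/L
Css,min = Css,max × e^(−kτ) = 62.77 × 0.5651 ≈ 35.5 mg/L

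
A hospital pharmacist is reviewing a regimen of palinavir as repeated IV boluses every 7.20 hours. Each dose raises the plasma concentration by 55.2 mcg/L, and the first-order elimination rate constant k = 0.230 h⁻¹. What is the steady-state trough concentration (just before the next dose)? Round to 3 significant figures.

Fraction remaining after one interval: e^(−kτ) = e^(−0.2300 × 7.20) = 0.1909
R = 1 / (1 − 0.1909) = 1.236
Css,max = 55.2 × 1.236 = 68.22 mcg/L
Css,min = Css,max × e^(−kτ) = 68.22 × 0.1909 ≈ 13.0 mcg/L

13.0 mcg/L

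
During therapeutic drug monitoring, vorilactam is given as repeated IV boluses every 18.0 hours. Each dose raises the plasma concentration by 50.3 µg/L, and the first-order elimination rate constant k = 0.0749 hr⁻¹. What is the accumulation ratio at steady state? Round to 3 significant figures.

Fraction remaining after one interval: e^(−kτ) = e^(−0.07490 × 18.0) = 0.2597
R = 1 / (1 − 0.2597) = 1 / 0.7403 ≈ 1.35

1.35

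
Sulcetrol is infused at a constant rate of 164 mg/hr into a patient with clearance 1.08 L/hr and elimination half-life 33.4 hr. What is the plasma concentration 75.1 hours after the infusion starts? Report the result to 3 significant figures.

120 µg/mL

Css = rate / CL = 164 / 1.08 = 151.9 µg/mL
k = ln 2 / 33.4 = 0.02075 hr⁻¹
C(t) = Css (1 − e^(−kt)) = 151.9 × (1 − e^(−1.559)) = 151.9 × 0.7896 ≈ 120 µg/mL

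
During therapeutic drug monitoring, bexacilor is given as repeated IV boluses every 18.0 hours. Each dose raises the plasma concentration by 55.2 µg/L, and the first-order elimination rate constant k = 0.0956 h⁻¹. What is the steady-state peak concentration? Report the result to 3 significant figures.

Fraction remaining after one interval: e^(−kτ) = e^(−0.09560 × 18.0) = 0.1789
R = 1 / (1 − 0.1789) = 1.218
Css,max = 55.2 × 1.218 ≈ 67.2 µg/L

67.2 µg/L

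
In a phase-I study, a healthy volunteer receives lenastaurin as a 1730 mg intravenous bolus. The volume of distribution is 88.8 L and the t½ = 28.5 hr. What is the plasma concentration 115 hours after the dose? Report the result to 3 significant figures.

C₀ = dose / V = 1730 / 88.8 = 19.48 mg/L
k = ln 2 / 28.5 = 0.02432 hr⁻¹
C(t) = C₀ e^(−kt) = 19.48 × e^(−0.02432 × 115) = 19.48 × e^(−2.797) = 19.48 × 0.06100 ≈ 1.19 mg/L

1.19 mg/L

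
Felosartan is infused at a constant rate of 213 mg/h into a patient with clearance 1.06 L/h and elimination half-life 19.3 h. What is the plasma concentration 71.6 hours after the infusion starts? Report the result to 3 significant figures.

Css = rate / CL = 213 / 1.06 = 200.9 µg/mL
k = ln 2 / 19.3 = 0.03591 h⁻¹
C(t) = Css (1 − e^(−kt)) = 200.9 × (1 − e^(−2.571)) = 200.9 × 0.9236 ≈ 186 µg/mL

186 µg/mL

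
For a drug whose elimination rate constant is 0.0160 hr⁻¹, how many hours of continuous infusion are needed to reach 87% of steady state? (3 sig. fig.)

f = 1 − e^(−kt)  ⇒  t = −ln(1 − f) / k
t = −ln(1 − 0.87) / 0.01600 = 2.040 / 0.01600 ≈ 128 hours

128 hours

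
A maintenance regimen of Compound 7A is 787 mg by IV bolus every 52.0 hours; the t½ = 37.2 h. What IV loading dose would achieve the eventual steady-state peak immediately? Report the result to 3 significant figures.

1270 mg

k = ln 2 / 37.2 = 0.01863 h⁻¹
Accumulation ratio R = 1 / (1 − e^(−kτ)) = 1 / (1 − e^(−0.01863×52.0)) = 1 / (1 − 0.3795) = 1.612
Loading dose = maintenance dose × R = 787 × 1.612 ≈ 1270 mg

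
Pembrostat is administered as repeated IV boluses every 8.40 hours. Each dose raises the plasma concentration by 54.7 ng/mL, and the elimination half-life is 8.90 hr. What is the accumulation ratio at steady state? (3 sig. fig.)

2.08

k = ln 2 / 8.90 = 0.07788 hr⁻¹
Fraction remaining after one interval: e^(−kτ) = e^(−0.07788 × 8.40) = 0.5199
R = 1 / (1 − 0.5199) = 1 / 0.4801 ≈ 2.08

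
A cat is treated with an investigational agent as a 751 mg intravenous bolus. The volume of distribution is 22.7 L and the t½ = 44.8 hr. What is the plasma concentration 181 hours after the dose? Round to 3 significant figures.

C₀ = dose / V = 751 / 22.7 = 33.08 mg/L
k = ln 2 / 44.8 = 0.01547 hr⁻¹
C(t) = C₀ e^(−kt) = 33.08 × e^(−0.01547 × 181) = 33.08 × e^(−2.800) = 33.08 × 0.06078 ≈ 2.01 mg/L

2.01 mg/L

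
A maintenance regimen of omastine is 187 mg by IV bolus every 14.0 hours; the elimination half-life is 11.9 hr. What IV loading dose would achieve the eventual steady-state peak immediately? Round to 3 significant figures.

335 mg

k = ln 2 / 11.9 = 0.05825 hr⁻¹
Accumulation ratio R = 1 / (1 − e^(−kτ)) = 1 / (1 − e^(−0.05825×14.0)) = 1 / (1 − 0.4424) = 1.794
Loading dose = maintenance dose × R = 187 × 1.794 ≈ 335 mg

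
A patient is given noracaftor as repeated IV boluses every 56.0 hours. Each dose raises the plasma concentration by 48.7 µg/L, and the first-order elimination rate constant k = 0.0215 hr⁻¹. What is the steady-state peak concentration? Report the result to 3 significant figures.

Fraction remaining after one interval: e^(−kτ) = e^(−0.02150 × 56.0) = 0.3000
R = 1 / (1 − 0.3000) = 1.429
Css,max = 48.7 × 1.429 ≈ 69.6 µg/L

69.6 µg/L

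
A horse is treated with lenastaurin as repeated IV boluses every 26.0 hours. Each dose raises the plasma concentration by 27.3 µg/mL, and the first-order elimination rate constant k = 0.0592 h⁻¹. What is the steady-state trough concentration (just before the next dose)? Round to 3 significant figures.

Fraction remaining after one interval: e^(−kτ) = e^(−0.05920 × 26.0) = 0.2146
R = 1 / (1 − 0.2146) = 1.273
Css,max = 27.3 × 1.273 = 34.76 µg/mL
Css,min = Css,max × e^(−kτ) = 34.76 × 0.2146 ≈ 7.46 µg/mL

7.46 µg/mL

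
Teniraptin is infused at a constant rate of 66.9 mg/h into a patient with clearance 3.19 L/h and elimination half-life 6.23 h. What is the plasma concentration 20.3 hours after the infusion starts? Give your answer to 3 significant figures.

18.8 µg/mL

Css = rate / CL = 66.9 / 3.19 = 20.97 µg/mL
k = ln 2 / 6.23 = 0.1113 h⁻¹
C(t) = Css (1 − e^(−kt)) = 20.97 × (1 − e^(−2.259)) = 20.97 × 0.8955 ≈ 18.8 µg/mL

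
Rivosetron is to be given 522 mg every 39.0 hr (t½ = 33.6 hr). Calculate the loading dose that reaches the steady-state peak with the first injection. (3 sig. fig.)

944 mg

k = ln 2 / 33.6 = 0.02063 hr⁻¹
Accumulation ratio R = 1 / (1 − e^(−kτ)) = 1 / (1 − e^(−0.02063×39.0)) = 1 / (1 − 0.4473) = 1.809
Loading dose = maintenance dose × R = 522 × 1.809 ≈ 944 mg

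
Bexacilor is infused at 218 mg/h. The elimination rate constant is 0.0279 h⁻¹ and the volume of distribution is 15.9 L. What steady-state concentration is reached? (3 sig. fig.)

491 mg/L

CL = k · V = 0.0279 × 15.9 = 0.4436 L/h
Css = rate / CL = 218 / 0.4436 ≈ 491 mg/L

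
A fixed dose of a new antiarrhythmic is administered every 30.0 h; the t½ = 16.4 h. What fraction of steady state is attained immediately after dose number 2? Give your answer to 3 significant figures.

0.921

k = ln 2 / 16.4 = 0.04227 h⁻¹
f_n = 1 − e^(−nkτ) = 1 − e^(−2 × 0.04227 × 30.0) = 1 − e^(−2.536) = 1 − 0.07919 ≈ 0.921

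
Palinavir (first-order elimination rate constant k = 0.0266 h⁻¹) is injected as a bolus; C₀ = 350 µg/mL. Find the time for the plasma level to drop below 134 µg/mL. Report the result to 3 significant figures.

36.1 hours

C(t) = C₀ e^(−kt)  ⇒  t = ln(C₀/C) / k
t = ln(350/134) / 0.02660 = 0.9601 / 0.02660 ≈ 36.1 hours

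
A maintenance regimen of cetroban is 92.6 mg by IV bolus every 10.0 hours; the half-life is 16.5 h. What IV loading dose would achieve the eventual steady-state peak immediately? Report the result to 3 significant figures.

k = ln 2 / 16.5 = 0.04201 h⁻¹
Accumulation ratio R = 1 / (1 − e^(−kτ)) = 1 / (1 − e^(−0.04201×10.0)) = 1 / (1 − 0.6570) = 2.915
Loading dose = maintenance dose × R = 92.6 × 2.915 ≈ 270 mg

270 mg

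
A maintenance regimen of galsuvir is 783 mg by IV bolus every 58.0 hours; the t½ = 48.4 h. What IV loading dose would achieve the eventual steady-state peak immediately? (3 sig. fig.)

1390 mg

k = ln 2 / 48.4 = 0.01432 h⁻¹
Accumulation ratio R = 1 / (1 − e^(−kτ)) = 1 / (1 − e^(−0.01432×58.0)) = 1 / (1 − 0.4358) = 1.772
Loading dose = maintenance dose × R = 783 × 1.772 ≈ 1390 mg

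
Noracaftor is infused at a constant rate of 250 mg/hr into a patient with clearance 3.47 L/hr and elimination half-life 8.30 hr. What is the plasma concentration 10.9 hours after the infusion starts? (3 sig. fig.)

Css = rate / CL = 250 / 3.47 = 72.05 mg/L
k = ln 2 / 8.30 = 0.08351 hr⁻¹
C(t) = Css (1 − e^(−kt)) = 72.05 × (1 − e^(−0.9103)) = 72.05 × 0.5976 ≈ 43.1 mg/L

43.1 mg/L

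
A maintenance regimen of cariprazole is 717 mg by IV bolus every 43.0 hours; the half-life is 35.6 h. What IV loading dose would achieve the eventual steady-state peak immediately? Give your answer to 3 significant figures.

1260 mg

k = ln 2 / 35.6 = 0.01947 h⁻¹
Accumulation ratio R = 1 / (1 − e^(−kτ)) = 1 / (1 − e^(−0.01947×43.0)) = 1 / (1 − 0.4329) = 1.763
Loading dose = maintenance dose × R = 717 × 1.763 ≈ 1260 mg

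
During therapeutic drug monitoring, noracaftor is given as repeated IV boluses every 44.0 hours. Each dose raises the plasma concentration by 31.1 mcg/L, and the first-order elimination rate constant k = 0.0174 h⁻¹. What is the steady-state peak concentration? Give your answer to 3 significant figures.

58.1 mcg/L

Fraction remaining after one interval: e^(−kτ) = e^(−0.01740 × 44.0) = 0.4651
R = 1 / (1 − 0.4651) = 1.869
Css,max = 31.1 × 1.869 ≈ 58.1 mcg/L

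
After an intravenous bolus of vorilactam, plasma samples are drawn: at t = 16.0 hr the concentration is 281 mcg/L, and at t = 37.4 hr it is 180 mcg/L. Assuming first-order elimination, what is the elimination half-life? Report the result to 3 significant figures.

k = ln(C₁/C₂) / (t₂ − t₁) = ln(281/180) / (37.4 − 16.0)
  = 0.4454 / 21.40 = 0.02081 hr⁻¹
t½ = ln 2 / k = ln 2 / 0.02081 ≈ 33.3 hours

33.3 hours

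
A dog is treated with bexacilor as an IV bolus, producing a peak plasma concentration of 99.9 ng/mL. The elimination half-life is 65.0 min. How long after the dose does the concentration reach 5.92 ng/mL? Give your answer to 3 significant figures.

265 minutes

k = ln 2 / 65.0 = 0.01066 min⁻¹
C(t) = C₀ e^(−kt)  ⇒  t = ln(C₀/C) / k
t = ln(99.9/5.92) / 0.01066 = 2.826 / 0.01066 ≈ 265 minutes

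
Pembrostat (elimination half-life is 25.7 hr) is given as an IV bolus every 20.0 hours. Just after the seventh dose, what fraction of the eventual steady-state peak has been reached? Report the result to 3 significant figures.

k = ln 2 / 25.7 = 0.02697 hr⁻¹
f_n = 1 − e^(−nkτ) = 1 − e^(−7 × 0.02697 × 20.0) = 1 − e^(−3.776) = 1 − 0.02292 ≈ 0.977

0.977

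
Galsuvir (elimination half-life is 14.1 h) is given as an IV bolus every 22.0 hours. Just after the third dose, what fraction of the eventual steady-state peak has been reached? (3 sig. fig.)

k = ln 2 / 14.1 = 0.04916 h⁻¹
f_n = 1 − e^(−nkτ) = 1 − e^(−3 × 0.04916 × 22.0) = 1 − e^(−3.245) = 1 − 0.03899 ≈ 0.961

0.961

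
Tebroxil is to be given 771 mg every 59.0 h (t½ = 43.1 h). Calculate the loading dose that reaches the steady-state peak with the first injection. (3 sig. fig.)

1260 mg

k = ln 2 / 43.1 = 0.01608 h⁻¹
Accumulation ratio R = 1 / (1 − e^(−kτ)) = 1 / (1 − e^(−0.01608×59.0)) = 1 / (1 − 0.3872) = 1.632
Loading dose = maintenance dose × R = 771 × 1.632 ≈ 1260 mg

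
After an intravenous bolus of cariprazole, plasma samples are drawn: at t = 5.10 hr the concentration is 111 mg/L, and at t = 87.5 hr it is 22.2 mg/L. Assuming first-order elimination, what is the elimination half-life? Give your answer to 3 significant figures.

35.5 hours

k = ln(C₁/C₂) / (t₂ − t₁) = ln(111/22.2) / (87.5 − 5.10)
  = 1.609 / 82.40 = 0.01953 hr⁻¹
t½ = ln 2 / k = ln 2 / 0.01953 ≈ 35.5 hours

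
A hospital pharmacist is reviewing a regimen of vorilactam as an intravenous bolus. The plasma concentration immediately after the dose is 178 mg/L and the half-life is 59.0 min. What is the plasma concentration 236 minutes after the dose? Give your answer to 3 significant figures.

k = ln 2 / 59.0 = 0.01175 min⁻¹
236 min is 4.000 half-lives, so C = 178 × (1/2)^4.000 = 178 × 0.06250 ≈ 11.1 mg/L

11.1 mg/L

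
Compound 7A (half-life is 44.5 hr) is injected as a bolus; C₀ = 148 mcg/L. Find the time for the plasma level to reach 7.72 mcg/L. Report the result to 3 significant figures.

190 hours

k = ln 2 / 44.5 = 0.01558 hr⁻¹
C(t) = C₀ e^(−kt)  ⇒  t = ln(C₀/C) / k
t = ln(148/7.72) / 0.01558 = 2.953 / 0.01558 ≈ 190 hours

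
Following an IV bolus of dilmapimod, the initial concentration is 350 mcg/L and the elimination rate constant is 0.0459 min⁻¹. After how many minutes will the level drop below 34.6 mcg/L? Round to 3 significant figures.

C(t) = C₀ e^(−kt)  ⇒  t = ln(C₀/C) / k
t = ln(350/34.6) / 0.04590 = 2.314 / 0.04590 ≈ 50.4 minutes

50.4 minutes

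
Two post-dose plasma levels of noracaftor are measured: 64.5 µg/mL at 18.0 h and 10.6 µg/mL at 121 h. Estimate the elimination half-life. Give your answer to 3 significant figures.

k = ln(C₁/C₂) / (t₂ − t₁) = ln(64.5/10.6) / (121 − 18.0)
  = 1.806 / 103.0 = 0.01753 h⁻¹
t½ = ln 2 / k = ln 2 / 0.01753 ≈ 39.5 hours

39.5 hours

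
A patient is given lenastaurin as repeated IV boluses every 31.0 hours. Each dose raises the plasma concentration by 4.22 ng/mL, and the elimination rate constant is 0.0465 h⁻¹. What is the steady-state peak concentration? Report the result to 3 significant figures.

Fraction remaining after one interval: e^(−kτ) = e^(−0.04650 × 31.0) = 0.2366
R = 1 / (1 − 0.2366) = 1.310
Css,max = 4.22 × 1.310 ≈ 5.53 ng/mL

5.53 ng/mL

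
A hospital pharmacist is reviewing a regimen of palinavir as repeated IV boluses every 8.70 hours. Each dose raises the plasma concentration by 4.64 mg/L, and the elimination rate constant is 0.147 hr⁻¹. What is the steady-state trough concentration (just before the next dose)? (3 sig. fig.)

Fraction remaining after one interval: e^(−kτ) = e^(−0.1470 × 8.70) = 0.2783
R = 1 / (1 − 0.2783) = 1.386
Css,max = 4.64 × 1.386 = 6.430 mg/L
Css,min = Css,max × e^(−kτ) = 6.430 × 0.2783 ≈ 1.79 mg/L

1.79 mg/L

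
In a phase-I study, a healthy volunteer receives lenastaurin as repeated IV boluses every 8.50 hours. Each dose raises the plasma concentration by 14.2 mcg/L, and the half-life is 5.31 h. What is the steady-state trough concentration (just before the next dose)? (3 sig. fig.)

6.98 mcg/L

k = ln 2 / 5.31 = 0.1305 h⁻¹
Fraction remaining after one interval: e^(−kτ) = e^(−0.1305 × 8.50) = 0.3297
R = 1 / (1 − 0.3297) = 1.492
Css,max = 14.2 × 1.492 = 21.18 mcg/L
Css,min = Css,max × e^(−kτ) = 21.18 × 0.3297 ≈ 6.98 mcg/L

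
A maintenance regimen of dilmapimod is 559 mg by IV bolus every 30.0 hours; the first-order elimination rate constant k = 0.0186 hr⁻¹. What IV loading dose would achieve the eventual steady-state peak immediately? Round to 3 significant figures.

1310 mg

Accumulation ratio R = 1 / (1 − e^(−kτ)) = 1 / (1 − e^(−0.01860×30.0)) = 1 / (1 − 0.5724) = 2.338
Loading dose = maintenance dose × R = 559 × 2.338 ≈ 1310 mg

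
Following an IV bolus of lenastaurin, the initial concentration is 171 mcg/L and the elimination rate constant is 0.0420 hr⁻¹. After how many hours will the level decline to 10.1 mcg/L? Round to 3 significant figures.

C(t) = C₀ e^(−kt)  ⇒  t = ln(C₀/C) / k
t = ln(171/10.1) / 0.04200 = 2.829 / 0.04200 ≈ 67.4 hours

67.4 hours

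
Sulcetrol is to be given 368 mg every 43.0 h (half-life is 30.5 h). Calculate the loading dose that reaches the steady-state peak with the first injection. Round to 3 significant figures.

k = ln 2 / 30.5 = 0.02273 h⁻¹
Accumulation ratio R = 1 / (1 − e^(−kτ)) = 1 / (1 − e^(−0.02273×43.0)) = 1 / (1 − 0.3764) = 1.603
Loading dose = maintenance dose × R = 368 × 1.603 ≈ 590 mg

590 mg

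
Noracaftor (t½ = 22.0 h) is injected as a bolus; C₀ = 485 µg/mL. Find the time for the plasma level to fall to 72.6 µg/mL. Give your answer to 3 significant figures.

60.3 hours

k = ln 2 / 22.0 = 0.03151 h⁻¹
C(t) = C₀ e^(−kt)  ⇒  t = ln(C₀/C) / k
t = ln(485/72.6) / 0.03151 = 1.899 / 0.03151 ≈ 60.3 hours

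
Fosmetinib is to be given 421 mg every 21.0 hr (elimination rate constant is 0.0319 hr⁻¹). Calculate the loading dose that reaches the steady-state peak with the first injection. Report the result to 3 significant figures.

Accumulation ratio R = 1 / (1 − e^(−kτ)) = 1 / (1 − e^(−0.03190×21.0)) = 1 / (1 − 0.5118) = 2.048
Loading dose = maintenance dose × R = 421 × 2.048 ≈ 862 mg

862 mg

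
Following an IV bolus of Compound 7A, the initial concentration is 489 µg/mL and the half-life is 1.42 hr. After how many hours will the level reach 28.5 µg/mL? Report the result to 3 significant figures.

k = ln 2 / 1.42 = 0.4881 hr⁻¹
C(t) = C₀ e^(−kt)  ⇒  t = ln(C₀/C) / k
t = ln(489/28.5) / 0.4881 = 2.842 / 0.4881 ≈ 5.82 hours

5.82 hours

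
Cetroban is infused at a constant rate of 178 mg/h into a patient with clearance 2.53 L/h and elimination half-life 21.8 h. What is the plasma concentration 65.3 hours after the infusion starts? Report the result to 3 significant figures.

61.5 mg/L

Css = rate / CL = 178 / 2.53 = 70.36 mg/L
k = ln 2 / 21.8 = 0.03180 h⁻¹
C(t) = Css (1 − e^(−kt)) = 70.36 × (1 − e^(−2.076)) = 70.36 × 0.8746 ≈ 61.5 mg/L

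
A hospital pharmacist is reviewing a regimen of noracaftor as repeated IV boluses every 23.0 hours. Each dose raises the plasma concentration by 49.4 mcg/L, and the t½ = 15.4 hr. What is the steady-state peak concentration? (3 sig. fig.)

76.6 mcg/L

k = ln 2 / 15.4 = 0.04501 hr⁻¹
Fraction remaining after one interval: e^(−kτ) = e^(−0.04501 × 23.0) = 0.3551
R = 1 / (1 − 0.3551) = 1.551
Css,max = 49.4 × 1.551 ≈ 76.6 mcg/L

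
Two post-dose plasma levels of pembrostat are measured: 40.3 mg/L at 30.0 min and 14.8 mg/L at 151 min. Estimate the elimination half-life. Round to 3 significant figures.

k = ln(C₁/C₂) / (t₂ − t₁) = ln(40.3/14.8) / (151 − 30.0)
  = 1.002 / 121.0 = 0.008279 min⁻¹
t½ = ln 2 / k = ln 2 / 0.008279 ≈ 83.7 minutes

83.7 minutes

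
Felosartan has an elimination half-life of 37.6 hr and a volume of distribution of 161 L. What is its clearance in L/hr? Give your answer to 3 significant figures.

k = ln 2 / t½ = ln 2 / 37.6 = 0.01843 hr⁻¹
CL = k · V = 0.01843 × 161 ≈ 2.97 L/hr

2.97 L/hr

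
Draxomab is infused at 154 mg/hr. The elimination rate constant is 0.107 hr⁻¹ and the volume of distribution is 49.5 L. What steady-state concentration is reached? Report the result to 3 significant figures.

29.1 µg/mL

CL = k · V = 0.107 × 49.5 = 5.296 L/hr
Css = rate / CL = 154 / 5.296 ≈ 29.1 µg/mL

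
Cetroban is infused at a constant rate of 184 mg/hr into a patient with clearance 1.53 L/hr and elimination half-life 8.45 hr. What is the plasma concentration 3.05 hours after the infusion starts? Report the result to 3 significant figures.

26.6 µg/mL

Css = rate / CL = 184 / 1.53 = 120.3 µg/mL
k = ln 2 / 8.45 = 0.08203 hr⁻¹
C(t) = Css (1 − e^(−kt)) = 120.3 × (1 − e^(−0.2502)) = 120.3 × 0.2213 ≈ 26.6 µg/mL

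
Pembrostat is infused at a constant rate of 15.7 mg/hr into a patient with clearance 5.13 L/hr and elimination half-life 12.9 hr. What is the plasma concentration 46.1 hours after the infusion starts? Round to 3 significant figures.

Css = rate / CL = 15.7 / 5.13 = 3.060 µg/mL
k = ln 2 / 12.9 = 0.05373 hr⁻¹
C(t) = Css (1 − e^(−kt)) = 3.060 × (1 − e^(−2.477)) = 3.060 × 0.9160 ≈ 2.80 µg/mL

2.80 µg/mL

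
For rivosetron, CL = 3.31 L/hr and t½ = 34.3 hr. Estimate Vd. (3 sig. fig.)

k = ln 2 / t½ = ln 2 / 34.3 = 0.02021 hr⁻¹
V = CL / k = 3.31 / 0.02021 ≈ 164 L

164 L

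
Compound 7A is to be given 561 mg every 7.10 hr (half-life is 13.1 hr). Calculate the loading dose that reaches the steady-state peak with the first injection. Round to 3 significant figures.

1790 mg

k = ln 2 / 13.1 = 0.05291 hr⁻¹
Accumulation ratio R = 1 / (1 − e^(−kτ)) = 1 / (1 − e^(−0.05291×7.10)) = 1 / (1 − 0.6868) = 3.193
Loading dose = maintenance dose × R = 561 × 3.193 ≈ 1790 mg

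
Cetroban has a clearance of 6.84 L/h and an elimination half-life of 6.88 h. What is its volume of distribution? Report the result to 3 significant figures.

67.9 L

k = ln 2 / t½ = ln 2 / 6.88 = 0.1007 h⁻¹
V = CL / k = 6.84 / 0.1007 ≈ 67.9 L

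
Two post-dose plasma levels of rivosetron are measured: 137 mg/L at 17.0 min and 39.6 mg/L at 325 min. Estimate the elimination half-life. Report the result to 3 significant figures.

172 minutes

k = ln(C₁/C₂) / (t₂ − t₁) = ln(137/39.6) / (325 − 17.0)
  = 1.241 / 308.0 = 0.004030 min⁻¹
t½ = ln 2 / k = ln 2 / 0.004030 ≈ 172 minutes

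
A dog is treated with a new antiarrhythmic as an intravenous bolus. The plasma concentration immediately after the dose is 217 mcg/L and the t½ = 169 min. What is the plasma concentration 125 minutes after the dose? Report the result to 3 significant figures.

k = ln 2 / 169 = 0.004101 min⁻¹
125 min is 0.7396 half-lives, so C = 217 × (1/2)^0.7396 = 217 × 0.5989 ≈ 130 mcg/L

130 mcg/L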